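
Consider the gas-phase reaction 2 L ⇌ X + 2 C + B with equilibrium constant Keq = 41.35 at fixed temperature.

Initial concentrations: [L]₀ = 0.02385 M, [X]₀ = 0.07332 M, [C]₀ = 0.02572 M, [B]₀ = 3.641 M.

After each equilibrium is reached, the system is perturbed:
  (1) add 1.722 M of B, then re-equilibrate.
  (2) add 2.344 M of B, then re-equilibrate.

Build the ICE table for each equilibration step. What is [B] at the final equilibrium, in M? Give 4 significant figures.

Q₀ = 0.3105 vs Keq = 41.35 ⇒ Q<K, forward
Step 1:
                    L           X           C           B
  I           0.02385     0.07332     0.02572       3.641
  C          -0.01993    0.009967     0.01993    0.009967
  E          0.003915     0.08329     0.04565       3.651
  solve Keq expr → x = 0.009967; check Q = 41.35
Then add 1.722 M of B.
Step 2:
                    L           X           C           B
  I          0.003915     0.08329     0.04565       5.373
  C        7.4612e-04 -3.7306e-04 -7.4612e-04 -3.7306e-04
  E          0.004661     0.08291     0.04491       5.373
  solve Keq expr → x = -3.7306e-04; check Q = 41.35
Then add 2.344 M of B.
Step 3:
                    L           X           C           B
  I          0.004661     0.08291     0.04491       7.717
  C        8.1063e-04 -4.0531e-04 -8.1063e-04 -4.0531e-04
  E          0.005472     0.08251      0.0441       7.716
  solve Keq expr → x = -4.0531e-04; check Q = 41.35

[B]_eq = 7.716 M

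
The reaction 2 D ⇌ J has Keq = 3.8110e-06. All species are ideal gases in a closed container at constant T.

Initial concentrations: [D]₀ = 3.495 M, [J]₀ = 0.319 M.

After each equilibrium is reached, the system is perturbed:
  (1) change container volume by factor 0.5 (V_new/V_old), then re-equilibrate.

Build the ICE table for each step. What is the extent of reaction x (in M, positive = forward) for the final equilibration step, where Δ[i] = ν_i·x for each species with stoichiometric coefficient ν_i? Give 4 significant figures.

Q₀ = 0.02612 vs Keq = 3.8110e-06 ⇒ Q>K, reverse
Step 1:
                    D           J
  init          3.495       0.319
  Δ            0.6379     -0.3189
  eq            4.133  6.5094e-05
  solve Keq expr → x = -0.3189; check Q = 3.8110e-06
Then change container volume by factor 0.5 (V_new/V_old).
Step 2:
                    D           J
  init          8.266  1.3019e-04
  Δ       -2.6034e-04  1.3017e-04
  eq            8.265  2.6036e-04
  solve Keq expr → x = 1.3017e-04; check Q = 3.8110e-06

x = 1.3017e-04 M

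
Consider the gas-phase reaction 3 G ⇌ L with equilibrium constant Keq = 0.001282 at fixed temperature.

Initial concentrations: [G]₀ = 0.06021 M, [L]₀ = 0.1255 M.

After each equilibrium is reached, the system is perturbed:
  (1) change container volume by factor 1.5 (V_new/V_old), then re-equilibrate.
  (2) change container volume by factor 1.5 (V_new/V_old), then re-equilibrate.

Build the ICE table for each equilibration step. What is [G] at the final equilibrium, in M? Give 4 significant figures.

Q₀ = 575 vs Keq = 0.001282 ⇒ Q>K, reverse
Step 1:
                    G           L
  I           0.06021      0.1255
  C            0.3762     -0.1254
  E            0.4364  1.0654e-04
  solve Keq expr → x = -0.1254; check Q = 0.001282
Then change container volume by factor 1.5 (V_new/V_old).
Step 2:
                    G           L
  I            0.2909  7.1027e-05
  C        1.1826e-04 -3.9421e-05
  E             0.291  3.1606e-05
  solve Keq expr → x = -3.9421e-05; check Q = 0.001282
Then change container volume by factor 1.5 (V_new/V_old).
Step 3:
                    G           L
  I             0.194  2.1071e-05
  C        3.5103e-05 -1.1701e-05
  E            0.1941  9.3698e-06
  solve Keq expr → x = -1.1701e-05; check Q = 0.001282

[G]_eq = 0.1941 M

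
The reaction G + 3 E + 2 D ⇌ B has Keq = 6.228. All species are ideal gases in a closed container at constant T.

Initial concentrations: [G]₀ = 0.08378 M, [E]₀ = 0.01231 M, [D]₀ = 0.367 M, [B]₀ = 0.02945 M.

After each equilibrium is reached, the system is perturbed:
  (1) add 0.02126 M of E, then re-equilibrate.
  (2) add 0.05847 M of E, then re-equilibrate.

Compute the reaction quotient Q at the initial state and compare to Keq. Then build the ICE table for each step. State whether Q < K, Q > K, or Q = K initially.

Q₀ = 1.3991e+06; Q > K (proceeds reverse)

Q₀ = 1.3991e+06 vs Keq = 6.228 ⇒ Q>K, reverse
Step 1:
                   G          E          D          B
  I          0.08378    0.01231      0.367    0.02945
  C          0.02932    0.08796    0.05864   -0.02932
  E           0.1131     0.1003     0.4256 1.2867e-04
  solve Keq expr → x = -0.02932; check Q = 6.228
Then add 0.02126 M of E.
Step 2:
                   G          E          D          B
  I           0.1131     0.1215     0.4256 1.2867e-04
  C       -9.8346e-05 -2.9504e-04 -1.9669e-04 9.8346e-05
  E            0.113     0.1212     0.4254 2.2701e-04
  solve Keq expr → x = 9.8346e-05; check Q = 6.228
Then add 0.05847 M of E.
Step 3:
                   G          E          D          B
  I            0.113     0.1797     0.4254 2.2701e-04
  C       -4.8798e-04  -0.001464 -9.7597e-04 4.8798e-04
  E           0.1125     0.1782     0.4245 7.1500e-04
  solve Keq expr → x = 4.8798e-04; check Q = 6.228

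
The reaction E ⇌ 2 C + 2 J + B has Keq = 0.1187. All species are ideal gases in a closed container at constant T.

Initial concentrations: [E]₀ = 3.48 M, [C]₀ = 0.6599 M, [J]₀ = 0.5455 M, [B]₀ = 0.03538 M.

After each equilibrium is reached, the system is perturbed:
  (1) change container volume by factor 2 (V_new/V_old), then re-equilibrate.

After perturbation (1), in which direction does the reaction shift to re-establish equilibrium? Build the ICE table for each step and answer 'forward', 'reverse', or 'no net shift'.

Direction: forward

Q₀ = 0.001317 vs Keq = 0.1187 ⇒ Q<K, forward
Step 1:
                   E          C          J          B
  Initial       3.48     0.6599     0.5455    0.03538
  Change     -0.2419     0.4838     0.4838     0.2419
  Equil        3.238      1.144      1.029     0.2773
  solve Keq expr → x = 0.2419; check Q = 0.1187
Then change container volume by factor 2 (V_new/V_old).
Step 2:
                   E          C          J          B
  Initial      1.619     0.5719     0.5147     0.1387
  Change     -0.1634     0.3268     0.3268     0.1634
  Equil        1.456     0.8987     0.8415     0.3021
  solve Keq expr → x = 0.1634; check Q = 0.1187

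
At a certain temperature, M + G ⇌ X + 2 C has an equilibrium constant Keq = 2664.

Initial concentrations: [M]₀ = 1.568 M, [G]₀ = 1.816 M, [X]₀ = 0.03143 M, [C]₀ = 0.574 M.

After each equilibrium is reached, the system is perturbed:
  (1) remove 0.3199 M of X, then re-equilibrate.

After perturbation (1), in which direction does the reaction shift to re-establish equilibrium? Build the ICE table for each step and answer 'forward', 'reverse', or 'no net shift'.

Q₀ = 0.003637 vs Keq = 2664 ⇒ Q<K, forward
Step 1:
                   M          G          X          C
  Initial      1.568      1.816    0.03143      0.574
  Change       -1.54      -1.54       1.54      3.079
  Equil      0.02846     0.2765      1.571      3.653
  solve Keq expr → x = 1.54; check Q = 2664
Then remove 0.3199 M of X.
Step 2:
                   M          G          X          C
  Initial    0.02846     0.2765      1.251      3.653
  Change   -0.005141  -0.005141   0.005141    0.01028
  Equil      0.02332     0.2713      1.256      3.663
  solve Keq expr → x = 0.005141; check Q = 2664

Direction: forward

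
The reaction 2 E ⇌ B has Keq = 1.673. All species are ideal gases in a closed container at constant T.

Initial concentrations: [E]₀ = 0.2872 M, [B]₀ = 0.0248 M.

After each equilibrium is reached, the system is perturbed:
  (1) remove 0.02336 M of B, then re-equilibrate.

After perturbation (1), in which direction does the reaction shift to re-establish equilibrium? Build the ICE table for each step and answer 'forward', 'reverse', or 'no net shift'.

Direction: forward

Q₀ = 0.3007 vs Keq = 1.673 ⇒ Q<K, forward
Step 1:
                    E           B
  I            0.2872      0.0248
  C          -0.08594     0.04297
  E            0.2013     0.06777
  solve Keq expr → x = 0.04297; check Q = 1.673
Then remove 0.02336 M of B.
Step 2:
                    E           B
  I            0.2013     0.04441
  C          -0.02051     0.01025
  E            0.1808     0.05466
  solve Keq expr → x = 0.01025; check Q = 1.673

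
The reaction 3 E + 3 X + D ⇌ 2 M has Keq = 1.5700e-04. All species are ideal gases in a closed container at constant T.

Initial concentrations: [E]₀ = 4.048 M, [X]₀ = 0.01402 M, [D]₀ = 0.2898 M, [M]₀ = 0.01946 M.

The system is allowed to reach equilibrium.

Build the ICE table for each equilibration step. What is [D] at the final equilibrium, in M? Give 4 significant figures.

[D]_eq = 0.2993 M

Q₀ = 7.149 vs Keq = 1.5700e-04 ⇒ Q>K, reverse
Step 1:
                    E           X           D           M
  init          4.048     0.01402      0.2898     0.01946
  Δ           0.02845     0.02845    0.009483    -0.01897
  eq            4.076     0.04247      0.2993  4.9377e-04
  solve Keq expr → x = -0.009483; check Q = 1.5700e-04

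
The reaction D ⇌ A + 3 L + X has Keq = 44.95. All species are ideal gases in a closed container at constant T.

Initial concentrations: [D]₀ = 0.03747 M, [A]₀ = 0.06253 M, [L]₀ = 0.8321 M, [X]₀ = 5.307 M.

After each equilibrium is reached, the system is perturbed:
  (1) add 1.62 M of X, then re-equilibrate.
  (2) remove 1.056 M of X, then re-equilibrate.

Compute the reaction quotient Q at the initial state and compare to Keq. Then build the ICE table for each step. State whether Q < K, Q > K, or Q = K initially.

Q₀ = 5.102 vs Keq = 44.95 ⇒ Q<K, forward
Step 1:
                   D          A          L          X
  I          0.03747    0.06253     0.8321      5.307
  C         -0.02903    0.02903    0.08709    0.02903
  E         0.008441    0.09156     0.9192      5.336
  solve Keq expr → x = 0.02903; check Q = 44.95
Then add 1.62 M of X.
Step 2:
                   D          A          L          X
  I         0.008441    0.09156     0.9192      6.956
  C          0.00209   -0.00209   -0.00627   -0.00209
  E          0.01053    0.08947     0.9129      6.954
  solve Keq expr → x = -0.00209; check Q = 44.95
Then remove 1.056 M of X.
Step 3:
                   D          A          L          X
  I          0.01053    0.08947     0.9129      5.898
  C        -0.001343   0.001343   0.004028   0.001343
  E         0.009188    0.09081     0.9169      5.899
  solve Keq expr → x = 0.001343; check Q = 44.95

Q₀ = 5.102; Q < K (proceeds forward)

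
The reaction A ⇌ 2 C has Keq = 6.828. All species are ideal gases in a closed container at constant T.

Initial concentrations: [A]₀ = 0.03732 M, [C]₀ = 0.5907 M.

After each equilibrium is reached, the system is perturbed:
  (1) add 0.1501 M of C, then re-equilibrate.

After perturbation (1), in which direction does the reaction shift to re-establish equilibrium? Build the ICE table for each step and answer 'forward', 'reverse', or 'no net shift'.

Direction: reverse

Q₀ = 9.35 vs Keq = 6.828 ⇒ Q>K, reverse
Step 1:
                    A           C
  I           0.03732      0.5907
  C           0.01029    -0.02057
  E           0.04761      0.5701
  solve Keq expr → x = -0.01029; check Q = 6.828
Then add 0.1501 M of C.
Step 2:
                    A           C
  I           0.04761      0.7202
  C           0.02012    -0.04023
  E           0.06772        0.68
  solve Keq expr → x = -0.02012; check Q = 6.828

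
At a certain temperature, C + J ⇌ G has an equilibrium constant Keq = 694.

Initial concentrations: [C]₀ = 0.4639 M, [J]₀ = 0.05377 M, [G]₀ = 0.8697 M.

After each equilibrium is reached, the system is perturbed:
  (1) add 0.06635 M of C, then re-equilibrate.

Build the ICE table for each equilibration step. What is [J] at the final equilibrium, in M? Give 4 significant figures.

Q₀ = 34.87 vs Keq = 694 ⇒ Q<K, forward
Step 1:
                   C          J          G
  Initial     0.4639    0.05377     0.8697
  Change    -0.05056   -0.05056    0.05056
  Equil       0.4133   0.003208     0.9203
  solve Keq expr → x = 0.05056; check Q = 694
Then add 0.06635 M of C.
Step 2:
                   C          J          G
  Initial     0.4797   0.003208     0.9203
  Change  -4.3988e-04 -4.3988e-04 4.3988e-04
  Equil       0.4792   0.002768     0.9207
  solve Keq expr → x = 4.3988e-04; check Q = 694

[J]_eq = 0.002768 M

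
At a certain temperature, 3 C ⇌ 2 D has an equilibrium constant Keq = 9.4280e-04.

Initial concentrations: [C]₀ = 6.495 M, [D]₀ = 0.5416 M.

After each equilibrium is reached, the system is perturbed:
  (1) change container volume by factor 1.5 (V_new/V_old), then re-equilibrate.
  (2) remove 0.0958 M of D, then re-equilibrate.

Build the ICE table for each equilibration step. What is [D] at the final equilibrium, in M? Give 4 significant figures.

Q₀ = 0.001071 vs Keq = 9.4280e-04 ⇒ Q>K, reverse
Step 1:
                   C          D
  Initial      6.495     0.5416
  Change     0.04252   -0.02835
  Equil        6.538     0.5133
  solve Keq expr → x = -0.01417; check Q = 9.4280e-04
Then change container volume by factor 1.5 (V_new/V_old).
Step 2:
                   C          D
  Initial      4.358     0.3422
  Change     0.08226   -0.05484
  Equil        4.441     0.2873
  solve Keq expr → x = -0.02742; check Q = 9.4280e-04
Then remove 0.0958 M of D.
Step 3:
                   C          D
  Initial      4.441     0.1915
  Change     -0.1256     0.0837
  Equil        4.315     0.2752
  solve Keq expr → x = 0.04185; check Q = 9.4280e-04

[D]_eq = 0.2752 M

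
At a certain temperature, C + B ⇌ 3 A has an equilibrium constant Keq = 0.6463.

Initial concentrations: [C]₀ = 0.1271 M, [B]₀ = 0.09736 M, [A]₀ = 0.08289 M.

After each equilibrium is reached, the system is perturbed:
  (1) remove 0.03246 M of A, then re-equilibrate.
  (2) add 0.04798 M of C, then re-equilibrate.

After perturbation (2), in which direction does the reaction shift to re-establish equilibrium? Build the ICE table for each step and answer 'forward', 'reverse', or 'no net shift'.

Direction: forward

Q₀ = 0.04602 vs Keq = 0.6463 ⇒ Q<K, forward
Step 1:
                  C         B         A
  I          0.1271   0.09736   0.08289
  C        -0.02742  -0.02742   0.08227
  E         0.09968   0.06994    0.1652
  solve Keq expr → x = 0.02742; check Q = 0.6463
Then remove 0.03246 M of A.
Step 2:
                  C         B         A
  I         0.09968   0.06994    0.1327
  C        -0.00744  -0.00744   0.02232
  E         0.09224    0.0625     0.155
  solve Keq expr → x = 0.00744; check Q = 0.6463
Then add 0.04798 M of C.
Step 3:
                  C         B         A
  I          0.1402    0.0625     0.155
  C       -0.005284 -0.005284   0.01585
  E          0.1349   0.05721    0.1709
  solve Keq expr → x = 0.005284; check Q = 0.6463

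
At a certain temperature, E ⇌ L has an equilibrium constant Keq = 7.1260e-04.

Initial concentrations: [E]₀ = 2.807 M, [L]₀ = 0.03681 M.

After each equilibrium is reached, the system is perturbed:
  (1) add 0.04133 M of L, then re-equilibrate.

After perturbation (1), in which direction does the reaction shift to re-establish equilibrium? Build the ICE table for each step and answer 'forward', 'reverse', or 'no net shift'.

Direction: reverse

Q₀ = 0.01311 vs Keq = 7.1260e-04 ⇒ Q>K, reverse
Step 1:
                  E         L
  I           2.807   0.03681
  C         0.03478  -0.03478
  E           2.842  0.002025
  solve Keq expr → x = -0.03478; check Q = 7.1260e-04
Then add 0.04133 M of L.
Step 2:
                  E         L
  I           2.842   0.04336
  C          0.0413   -0.0413
  E           2.883  0.002054
  solve Keq expr → x = -0.0413; check Q = 7.1260e-04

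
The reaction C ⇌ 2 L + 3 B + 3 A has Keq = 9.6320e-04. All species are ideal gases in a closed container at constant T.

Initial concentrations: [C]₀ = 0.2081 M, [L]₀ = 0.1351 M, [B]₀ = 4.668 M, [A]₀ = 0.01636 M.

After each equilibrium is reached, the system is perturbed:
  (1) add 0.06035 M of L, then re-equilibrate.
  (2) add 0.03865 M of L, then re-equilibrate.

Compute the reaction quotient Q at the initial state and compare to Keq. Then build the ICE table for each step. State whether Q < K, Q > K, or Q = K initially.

Q₀ = 3.9064e-05 vs Keq = 9.6320e-04 ⇒ Q<K, forward
Step 1:
                   C          L          B          A
  I           0.2081     0.1351      4.668    0.01636
  C        -0.008873    0.01775    0.02662    0.02662
  E           0.1992     0.1528      4.695    0.04298
  solve Keq expr → x = 0.008873; check Q = 9.6320e-04
Then add 0.06035 M of L.
Step 2:
                   C          L          B          A
  I           0.1992     0.2132      4.695    0.04298
  C         0.002591  -0.005182  -0.007773  -0.007773
  E           0.2018      0.208      4.687    0.03521
  solve Keq expr → x = -0.002591; check Q = 9.6320e-04
Then add 0.03865 M of L.
Step 3:
                   C          L          B          A
  I           0.2018     0.2467      4.687    0.03521
  C         0.001166  -0.002331  -0.003497  -0.003497
  E            0.203     0.2443      4.683    0.03171
  solve Keq expr → x = -0.001166; check Q = 9.6320e-04

Q₀ = 3.9064e-05; Q < K (proceeds forward)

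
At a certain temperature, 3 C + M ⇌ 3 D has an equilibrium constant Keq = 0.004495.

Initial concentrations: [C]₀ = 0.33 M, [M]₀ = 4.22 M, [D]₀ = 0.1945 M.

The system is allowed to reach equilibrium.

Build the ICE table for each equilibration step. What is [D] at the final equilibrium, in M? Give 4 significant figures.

Q₀ = 0.04852 vs Keq = 0.004495 ⇒ Q>K, reverse
Step 1:
                   C          M          D
  I             0.33       4.22     0.1945
  C          0.08388    0.02796   -0.08388
  E           0.4139      4.248     0.1106
  solve Keq expr → x = -0.02796; check Q = 0.004495

[D]_eq = 0.1106 M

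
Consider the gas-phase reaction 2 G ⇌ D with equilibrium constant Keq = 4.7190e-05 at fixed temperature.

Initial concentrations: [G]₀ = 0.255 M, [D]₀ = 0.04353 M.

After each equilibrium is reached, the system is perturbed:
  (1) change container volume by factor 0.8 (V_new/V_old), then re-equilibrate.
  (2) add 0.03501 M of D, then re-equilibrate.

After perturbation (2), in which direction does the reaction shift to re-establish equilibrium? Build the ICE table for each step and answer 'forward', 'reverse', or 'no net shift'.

Q₀ = 0.6694 vs Keq = 4.7190e-05 ⇒ Q>K, reverse
Step 1:
                    G           D
  Initial       0.255     0.04353
  Change      0.08705    -0.04352
  Equil         0.342  5.5211e-06
  solve Keq expr → x = -0.04352; check Q = 4.7190e-05
Then change container volume by factor 0.8 (V_new/V_old).
Step 2:
                    G           D
  Initial      0.4276  6.9014e-06
  Change  -3.4504e-06  1.7252e-06
  Equil        0.4276  8.6266e-06
  solve Keq expr → x = 1.7252e-06; check Q = 4.7190e-05
Then add 0.03501 M of D.
Step 3:
                    G           D
  Initial      0.4276     0.03502
  Change      0.07001    -0.03501
  Equil        0.4976  1.1683e-05
  solve Keq expr → x = -0.03501; check Q = 4.7190e-05

Direction: reverse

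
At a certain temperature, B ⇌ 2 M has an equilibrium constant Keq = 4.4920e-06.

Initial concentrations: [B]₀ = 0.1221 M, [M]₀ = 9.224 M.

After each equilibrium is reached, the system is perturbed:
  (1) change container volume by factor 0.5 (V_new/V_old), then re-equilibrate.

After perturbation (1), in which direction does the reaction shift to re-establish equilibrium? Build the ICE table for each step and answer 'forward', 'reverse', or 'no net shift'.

Q₀ = 696.8 vs Keq = 4.4920e-06 ⇒ Q>K, reverse
Step 1:
                  B         M
  init       0.1221     9.224
  Δ            4.61    -9.219
  eq          4.732   0.00461
  solve Keq expr → x = -4.61; check Q = 4.4920e-06
Then change container volume by factor 0.5 (V_new/V_old).
Step 2:
                  B         M
  init        9.464  0.009221
  Δ         0.00135   -0.0027
  eq          9.465   0.00652
  solve Keq expr → x = -0.00135; check Q = 4.4920e-06

Direction: reverse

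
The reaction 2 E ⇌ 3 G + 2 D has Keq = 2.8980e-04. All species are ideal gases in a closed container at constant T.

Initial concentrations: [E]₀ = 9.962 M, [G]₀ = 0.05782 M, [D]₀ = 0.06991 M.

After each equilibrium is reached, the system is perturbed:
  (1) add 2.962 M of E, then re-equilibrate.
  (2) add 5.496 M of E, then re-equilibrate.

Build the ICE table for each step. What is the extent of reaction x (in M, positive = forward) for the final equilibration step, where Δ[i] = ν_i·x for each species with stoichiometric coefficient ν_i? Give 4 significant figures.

Q₀ = 9.5196e-09 vs Keq = 2.8980e-04 ⇒ Q<K, forward
Step 1:
                  E         G         D
  I           9.962   0.05782   0.06991
  C         -0.3296    0.4944    0.3296
  E           9.632    0.5523    0.3995
  solve Keq expr → x = 0.1648; check Q = 2.8980e-04
Then add 2.962 M of E.
Step 2:
                  E         G         D
  I           12.59    0.5523    0.3995
  C        -0.04246    0.0637   0.04246
  E           12.55     0.616     0.442
  solve Keq expr → x = 0.02123; check Q = 2.8980e-04
Then add 5.496 M of E.
Step 3:
                  E         G         D
  I           18.05     0.616     0.442
  C        -0.06537   0.09806   0.06537
  E           17.98     0.714    0.5074
  solve Keq expr → x = 0.03269; check Q = 2.8980e-04

x = 0.03269 M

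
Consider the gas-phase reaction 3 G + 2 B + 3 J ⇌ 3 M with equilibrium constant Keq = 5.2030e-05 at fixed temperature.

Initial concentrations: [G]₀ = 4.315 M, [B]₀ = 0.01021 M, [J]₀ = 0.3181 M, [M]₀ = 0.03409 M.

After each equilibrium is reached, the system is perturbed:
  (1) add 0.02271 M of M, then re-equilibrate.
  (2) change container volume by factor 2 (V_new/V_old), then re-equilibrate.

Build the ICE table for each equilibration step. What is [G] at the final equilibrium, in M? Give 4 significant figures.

[G]_eq = 2.185 M

Q₀ = 0.147 vs Keq = 5.2030e-05 ⇒ Q>K, reverse
Step 1:
                   G          B          J          M
  Initial      4.315    0.01021     0.3181    0.03409
  Change     0.02874    0.01916    0.02874   -0.02874
  Equil        4.344    0.02937     0.3468   0.005354
  solve Keq expr → x = -0.009579; check Q = 5.2030e-05
Then add 0.02271 M of M.
Step 2:
                   G          B          J          M
  Initial      4.344    0.02937     0.3468    0.02806
  Change     0.02069     0.0138    0.02069   -0.02069
  Equil        4.364    0.04316     0.3675   0.007369
  solve Keq expr → x = -0.006898; check Q = 5.2030e-05
Then change container volume by factor 2 (V_new/V_old).
Step 3:
                   G          B          J          M
  Initial      2.182    0.02158     0.1838   0.003684
  Change    0.002448   0.001632   0.002448  -0.002448
  Equil        2.185    0.02321     0.1862   0.001236
  solve Keq expr → x = -8.1614e-04; check Q = 5.2030e-05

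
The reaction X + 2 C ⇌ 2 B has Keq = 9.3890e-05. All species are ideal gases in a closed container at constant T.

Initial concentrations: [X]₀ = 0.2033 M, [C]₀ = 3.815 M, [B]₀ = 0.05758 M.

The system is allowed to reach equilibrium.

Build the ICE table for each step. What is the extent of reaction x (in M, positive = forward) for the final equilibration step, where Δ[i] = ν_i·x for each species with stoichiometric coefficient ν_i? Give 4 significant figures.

x = -0.01997 M

Q₀ = 0.001121 vs Keq = 9.3890e-05 ⇒ Q>K, reverse
Step 1:
                    X           C           B
  I            0.2033       3.815     0.05758
  C           0.01997     0.03993    -0.03993
  E            0.2233       3.855     0.01765
  solve Keq expr → x = -0.01997; check Q = 9.3890e-05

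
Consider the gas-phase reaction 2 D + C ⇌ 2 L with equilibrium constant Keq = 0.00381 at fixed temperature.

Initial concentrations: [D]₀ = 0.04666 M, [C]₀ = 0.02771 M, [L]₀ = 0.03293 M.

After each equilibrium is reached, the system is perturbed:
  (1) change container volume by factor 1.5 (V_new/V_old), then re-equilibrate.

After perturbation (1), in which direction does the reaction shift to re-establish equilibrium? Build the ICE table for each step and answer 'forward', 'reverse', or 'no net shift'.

Direction: reverse

Q₀ = 17.97 vs Keq = 0.00381 ⇒ Q>K, reverse
Step 1:
                    D           C           L
  init        0.04666     0.02771     0.03293
  Δ           0.03192     0.01596    -0.03192
  eq          0.07858     0.04367    0.001014
  solve Keq expr → x = -0.01596; check Q = 0.00381
Then change container volume by factor 1.5 (V_new/V_old).
Step 2:
                    D           C           L
  init        0.05238     0.02911  6.7569e-04
  Δ        1.2213e-04  6.1063e-05 -1.2213e-04
  eq          0.05251     0.02917  5.5356e-04
  solve Keq expr → x = -6.1063e-05; check Q = 0.00381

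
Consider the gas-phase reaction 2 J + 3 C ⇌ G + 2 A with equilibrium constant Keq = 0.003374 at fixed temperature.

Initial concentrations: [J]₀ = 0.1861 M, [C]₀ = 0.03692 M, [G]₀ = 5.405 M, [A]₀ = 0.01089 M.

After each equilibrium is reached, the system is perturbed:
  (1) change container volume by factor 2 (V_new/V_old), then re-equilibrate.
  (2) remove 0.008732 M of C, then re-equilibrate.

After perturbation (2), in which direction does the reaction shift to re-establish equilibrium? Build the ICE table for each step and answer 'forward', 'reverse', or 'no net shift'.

Direction: reverse

Q₀ = 367.8 vs Keq = 0.003374 ⇒ Q>K, reverse
Step 1:
                  J         C         G         A
  I          0.1861   0.03692     5.405   0.01089
  C         0.01083   0.01624 -0.005415  -0.01083
  E          0.1969   0.05316       5.4 6.0344e-05
  solve Keq expr → x = -0.005415; check Q = 0.003374
Then change container volume by factor 2 (V_new/V_old).
Step 2:
                  J         C         G         A
  I         0.09846   0.02658       2.7 3.0172e-05
  C       1.5064e-05 2.2597e-05 -7.5322e-06 -1.5064e-05
  E         0.09848    0.0266       2.7 1.5108e-05
  solve Keq expr → x = -7.5322e-06; check Q = 0.003374
Then remove 0.008732 M of C.
Step 3:
                  J         C         G         A
  I         0.09848   0.01787       2.7 1.5108e-05
  C       6.7814e-06 1.0172e-05 -3.3907e-06 -6.7814e-06
  E         0.09849   0.01788       2.7 8.3262e-06
  solve Keq expr → x = -3.3907e-06; check Q = 0.003374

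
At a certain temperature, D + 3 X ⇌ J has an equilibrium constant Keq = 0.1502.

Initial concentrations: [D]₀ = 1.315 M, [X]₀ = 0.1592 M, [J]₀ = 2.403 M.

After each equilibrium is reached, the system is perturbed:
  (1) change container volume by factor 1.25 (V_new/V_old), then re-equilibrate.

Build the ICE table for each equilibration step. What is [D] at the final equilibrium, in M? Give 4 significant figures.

[D]_eq = 1.604 M

Q₀ = 452.9 vs Keq = 0.1502 ⇒ Q>K, reverse
Step 1:
                   D          X          J
  Initial      1.315     0.1592      2.403
  Change      0.5685      1.706    -0.5685
  Equil        1.884      1.865      1.834
  solve Keq expr → x = -0.5685; check Q = 0.1502
Then change container volume by factor 1.25 (V_new/V_old).
Step 2:
                   D          X          J
  Initial      1.507      1.492      1.468
  Change     0.09763     0.2929   -0.09763
  Equil        1.604      1.785       1.37
  solve Keq expr → x = -0.09763; check Q = 0.1502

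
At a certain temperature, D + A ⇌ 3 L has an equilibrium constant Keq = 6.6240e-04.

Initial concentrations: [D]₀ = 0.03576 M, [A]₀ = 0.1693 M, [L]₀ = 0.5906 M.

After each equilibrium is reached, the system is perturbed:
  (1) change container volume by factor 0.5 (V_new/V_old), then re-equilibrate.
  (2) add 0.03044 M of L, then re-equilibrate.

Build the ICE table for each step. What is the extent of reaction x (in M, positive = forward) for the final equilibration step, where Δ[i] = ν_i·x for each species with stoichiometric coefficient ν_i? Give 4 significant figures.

x = -0.009909 M

Q₀ = 34.03 vs Keq = 6.6240e-04 ⇒ Q>K, reverse
Step 1:
                    D           A           L
  I           0.03576      0.1693      0.5906
  C            0.1845      0.1845     -0.5534
  E            0.2202      0.3538     0.03723
  solve Keq expr → x = -0.1845; check Q = 6.6240e-04
Then change container volume by factor 0.5 (V_new/V_old).
Step 2:
                    D           A           L
  I            0.4404      0.7075     0.07446
  C             0.005       0.005      -0.015
  E            0.4454      0.7125     0.05946
  solve Keq expr → x = -0.005; check Q = 6.6240e-04
Then add 0.03044 M of L.
Step 3:
                    D           A           L
  I            0.4454      0.7125      0.0899
  C          0.009909    0.009909    -0.02973
  E            0.4553      0.7224     0.06018
  solve Keq expr → x = -0.009909; check Q = 6.6240e-04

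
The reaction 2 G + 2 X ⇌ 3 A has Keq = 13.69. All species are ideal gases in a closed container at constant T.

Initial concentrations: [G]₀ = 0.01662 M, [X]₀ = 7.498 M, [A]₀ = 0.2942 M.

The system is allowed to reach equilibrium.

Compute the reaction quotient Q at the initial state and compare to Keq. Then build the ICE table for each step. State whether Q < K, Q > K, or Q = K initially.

Q₀ = 1.64 vs Keq = 13.69 ⇒ Q<K, forward
Step 1:
                  G         X         A
  I         0.01662     7.498    0.2942
  C         -0.0104   -0.0104   0.01559
  E        0.006224     7.488    0.3098
  solve Keq expr → x = 0.005198; check Q = 13.69

Q₀ = 1.64; Q < K (proceeds forward)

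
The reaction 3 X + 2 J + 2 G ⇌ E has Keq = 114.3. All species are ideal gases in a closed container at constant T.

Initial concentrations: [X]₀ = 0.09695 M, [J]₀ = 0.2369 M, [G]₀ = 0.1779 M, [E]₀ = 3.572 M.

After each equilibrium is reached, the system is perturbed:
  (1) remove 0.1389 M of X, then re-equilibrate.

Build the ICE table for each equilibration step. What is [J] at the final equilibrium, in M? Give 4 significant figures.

Q₀ = 2.2069e+06 vs Keq = 114.3 ⇒ Q>K, reverse
Step 1:
                   X          J          G          E
  init       0.09695     0.2369     0.1779      3.572
  Δ           0.5514     0.3676     0.3676    -0.1838
  eq          0.6484     0.6045     0.5455      3.388
  solve Keq expr → x = -0.1838; check Q = 114.3
Then remove 0.1389 M of X.
Step 2:
                   X          J          G          E
  init        0.5095     0.6045     0.5455      3.388
  Δ           0.0718    0.04787    0.04787   -0.02393
  eq          0.5813     0.6524     0.5934      3.364
  solve Keq expr → x = -0.02393; check Q = 114.3

[J]_eq = 0.6524 M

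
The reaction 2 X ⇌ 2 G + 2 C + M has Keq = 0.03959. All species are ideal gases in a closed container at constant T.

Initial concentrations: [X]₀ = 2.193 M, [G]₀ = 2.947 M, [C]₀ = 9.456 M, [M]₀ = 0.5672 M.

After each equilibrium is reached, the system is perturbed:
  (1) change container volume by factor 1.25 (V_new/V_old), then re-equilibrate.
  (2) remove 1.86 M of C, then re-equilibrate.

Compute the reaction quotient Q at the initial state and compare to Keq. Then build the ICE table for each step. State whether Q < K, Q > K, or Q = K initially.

Q₀ = 91.59 vs Keq = 0.03959 ⇒ Q>K, reverse
Step 1:
                    X           G           C           M
  I             2.193       2.947       9.456      0.5672
  C             1.131      -1.131      -1.131     -0.5653
  E             3.324       1.816       8.325    0.001912
  solve Keq expr → x = -0.5653; check Q = 0.03959
Then change container volume by factor 1.25 (V_new/V_old).
Step 2:
                    X           G           C           M
  I             2.659       1.453        6.66     0.00153
  C         -0.002875    0.002875    0.002875    0.001437
  E             2.656       1.456       6.663    0.002967
  solve Keq expr → x = 0.001437; check Q = 0.03959
Then remove 1.86 M of C.
Step 3:
                    X           G           C           M
  I             2.656       1.456       4.803    0.002967
  C         -0.005332    0.005332    0.005332    0.002666
  E             2.651       1.461       4.809    0.005633
  solve Keq expr → x = 0.002666; check Q = 0.03959

Q₀ = 91.59; Q > K (proceeds reverse)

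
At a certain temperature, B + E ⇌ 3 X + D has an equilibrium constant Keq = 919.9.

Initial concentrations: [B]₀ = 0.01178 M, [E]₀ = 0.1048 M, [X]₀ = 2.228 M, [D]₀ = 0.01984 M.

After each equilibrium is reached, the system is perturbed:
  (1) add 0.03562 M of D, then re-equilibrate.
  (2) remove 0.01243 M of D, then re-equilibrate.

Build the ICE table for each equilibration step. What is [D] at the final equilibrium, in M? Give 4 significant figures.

Q₀ = 177.7 vs Keq = 919.9 ⇒ Q<K, forward
Step 1:
                    B           E           X           D
  I           0.01178      0.1048       2.228     0.01984
  C         -0.008177   -0.008177     0.02453    0.008177
  E          0.003603     0.09662       2.253     0.02802
  solve Keq expr → x = 0.008177; check Q = 919.9
Then add 0.03562 M of D.
Step 2:
                    B           E           X           D
  I          0.003603     0.09662       2.253     0.06364
  C          0.003709    0.003709    -0.01113   -0.003709
  E          0.007312      0.1003       2.241     0.05993
  solve Keq expr → x = -0.003709; check Q = 919.9
Then remove 0.01243 M of D.
Step 3:
                    B           E           X           D
  I          0.007312      0.1003       2.241      0.0475
  C         -0.001257   -0.001257    0.003772    0.001257
  E          0.006054     0.09907       2.245     0.04876
  solve Keq expr → x = 0.001257; check Q = 919.9

[D]_eq = 0.04876 M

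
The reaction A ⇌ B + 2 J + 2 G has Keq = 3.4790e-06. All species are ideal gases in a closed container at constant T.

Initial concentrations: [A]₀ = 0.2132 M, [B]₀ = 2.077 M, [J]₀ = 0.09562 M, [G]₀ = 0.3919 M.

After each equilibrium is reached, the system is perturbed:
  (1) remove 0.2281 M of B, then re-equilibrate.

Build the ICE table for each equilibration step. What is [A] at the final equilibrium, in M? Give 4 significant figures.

Q₀ = 0.01368 vs Keq = 3.4790e-06 ⇒ Q>K, reverse
Step 1:
                   A          B          J          G
  Initial     0.2132      2.077    0.09562     0.3919
  Change     0.04669   -0.04669   -0.09338   -0.09338
  Equil       0.2599       2.03   0.002236     0.2985
  solve Keq expr → x = -0.04669; check Q = 3.4790e-06
Then remove 0.2281 M of B.
Step 2:
                   A          B          J          G
  Initial     0.2599      1.802   0.002236     0.2985
  Change  -6.7912e-05 6.7912e-05 1.3582e-04 1.3582e-04
  Equil       0.2598      1.802   0.002371     0.2987
  solve Keq expr → x = 6.7912e-05; check Q = 3.4790e-06

[A]_eq = 0.2598 M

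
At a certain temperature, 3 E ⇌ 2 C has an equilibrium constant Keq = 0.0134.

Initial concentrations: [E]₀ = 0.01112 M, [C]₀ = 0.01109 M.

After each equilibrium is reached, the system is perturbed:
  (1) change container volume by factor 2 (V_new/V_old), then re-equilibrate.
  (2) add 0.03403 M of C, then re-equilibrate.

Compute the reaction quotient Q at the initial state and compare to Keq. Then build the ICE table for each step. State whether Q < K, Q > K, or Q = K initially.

Q₀ = 89.44 vs Keq = 0.0134 ⇒ Q>K, reverse
Step 1:
                    E           C
  Initial     0.01112     0.01109
  Change      0.01587    -0.01058
  Equil       0.02699  5.1315e-04
  solve Keq expr → x = -0.005288; check Q = 0.0134
Then change container volume by factor 2 (V_new/V_old).
Step 2:
                    E           C
  Initial     0.01349  2.5657e-04
  Change   1.0941e-04 -7.2938e-05
  Equil        0.0136  1.8364e-04
  solve Keq expr → x = -3.6469e-05; check Q = 0.0134
Then add 0.03403 M of C.
Step 3:
                    E           C
  Initial      0.0136     0.03421
  Change      0.04863    -0.03242
  Equil       0.06223    0.001797
  solve Keq expr → x = -0.01621; check Q = 0.0134

Q₀ = 89.44; Q > K (proceeds reverse)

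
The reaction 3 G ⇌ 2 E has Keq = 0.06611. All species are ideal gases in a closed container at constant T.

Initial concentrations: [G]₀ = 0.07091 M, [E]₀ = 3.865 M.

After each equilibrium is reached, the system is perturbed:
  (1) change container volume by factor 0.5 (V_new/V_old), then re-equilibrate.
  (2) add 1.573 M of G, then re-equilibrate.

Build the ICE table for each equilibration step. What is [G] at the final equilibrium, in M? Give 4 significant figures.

Q₀ = 4.1896e+04 vs Keq = 0.06611 ⇒ Q>K, reverse
Step 1:
                    G           E
  init        0.07091       3.865
  Δ             3.353      -2.236
  eq            3.424       1.629
  solve Keq expr → x = -1.118; check Q = 0.06611
Then change container volume by factor 0.5 (V_new/V_old).
Step 2:
                    G           E
  init          6.849       3.259
  Δ           -0.8205       0.547
  eq            6.028       3.806
  solve Keq expr → x = 0.2735; check Q = 0.06611
Then add 1.573 M of G.
Step 3:
                    G           E
  init          7.601       3.806
  Δ           -0.9329      0.6219
  eq            6.668       4.428
  solve Keq expr → x = 0.311; check Q = 0.06611

[G]_eq = 6.668 M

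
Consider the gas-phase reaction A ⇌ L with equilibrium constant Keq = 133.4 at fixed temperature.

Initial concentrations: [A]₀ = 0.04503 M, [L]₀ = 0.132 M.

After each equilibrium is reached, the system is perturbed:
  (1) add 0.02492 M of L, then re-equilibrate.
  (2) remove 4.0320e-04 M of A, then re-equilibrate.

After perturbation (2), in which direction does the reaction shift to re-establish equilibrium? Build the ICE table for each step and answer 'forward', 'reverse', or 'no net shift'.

Direction: reverse

Q₀ = 2.931 vs Keq = 133.4 ⇒ Q<K, forward
Step 1:
                  A         L
  init      0.04503     0.132
  Δ        -0.04371   0.04371
  eq       0.001317    0.1757
  solve Keq expr → x = 0.04371; check Q = 133.4
Then add 0.02492 M of L.
Step 2:
                  A         L
  init     0.001317    0.2006
  Δ       1.8542e-04 -1.8542e-04
  eq       0.001503    0.2004
  solve Keq expr → x = -1.8542e-04; check Q = 133.4
Then remove 4.0320e-04 M of A.
Step 3:
                  A         L
  init     0.001099    0.2004
  Δ       4.0020e-04 -4.0020e-04
  eq         0.0015       0.2
  solve Keq expr → x = -4.0020e-04; check Q = 133.4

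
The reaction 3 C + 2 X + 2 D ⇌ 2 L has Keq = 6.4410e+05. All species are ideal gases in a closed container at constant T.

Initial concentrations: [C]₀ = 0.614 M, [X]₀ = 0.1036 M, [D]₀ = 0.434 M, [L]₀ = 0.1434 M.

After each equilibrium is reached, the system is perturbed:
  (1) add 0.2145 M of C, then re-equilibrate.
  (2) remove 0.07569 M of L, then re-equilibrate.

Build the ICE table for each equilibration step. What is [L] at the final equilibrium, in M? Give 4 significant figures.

[L]_eq = 0.1702 M

Q₀ = 43.94 vs Keq = 6.4410e+05 ⇒ Q<K, forward
Step 1:
                   C          X          D          L
  init         0.614     0.1036      0.434     0.1434
  Δ          -0.1511    -0.1007    -0.1007     0.1007
  eq          0.4629   0.002897     0.3333     0.2441
  solve Keq expr → x = 0.05035; check Q = 6.4410e+05
Then add 0.2145 M of C.
Step 2:
                   C          X          D          L
  init        0.6774   0.002897     0.3333     0.2441
  Δ        -0.001859  -0.001239  -0.001239   0.001239
  eq          0.6756   0.001658     0.3321     0.2453
  solve Keq expr → x = 6.1962e-04; check Q = 6.4410e+05
Then remove 0.07569 M of L.
Step 3:
                   C          X          D          L
  init        0.6756   0.001658     0.3321     0.1697
  Δ       -7.5657e-04 -5.0438e-04 -5.0438e-04 5.0438e-04
  eq          0.6748   0.001154     0.3316     0.1702
  solve Keq expr → x = 2.5219e-04; check Q = 6.4410e+05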